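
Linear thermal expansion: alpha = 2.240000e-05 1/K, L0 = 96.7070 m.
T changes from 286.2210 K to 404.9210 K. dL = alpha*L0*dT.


dT = 118.7000 K
dL = 2.240000e-05 * 96.7070 * 118.7000 = 0.257132 m
L_final = 96.964132 m

dL = 0.257132 m


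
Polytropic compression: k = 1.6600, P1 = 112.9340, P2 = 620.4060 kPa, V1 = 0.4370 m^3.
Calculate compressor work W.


(k-1)/k = 0.3976
(P2/P1)^exp = 1.9686
W = 2.5152 * 112.9340 * 0.4370 * (1.9686 - 1) = 120.2307 kJ

120.2307 kJ


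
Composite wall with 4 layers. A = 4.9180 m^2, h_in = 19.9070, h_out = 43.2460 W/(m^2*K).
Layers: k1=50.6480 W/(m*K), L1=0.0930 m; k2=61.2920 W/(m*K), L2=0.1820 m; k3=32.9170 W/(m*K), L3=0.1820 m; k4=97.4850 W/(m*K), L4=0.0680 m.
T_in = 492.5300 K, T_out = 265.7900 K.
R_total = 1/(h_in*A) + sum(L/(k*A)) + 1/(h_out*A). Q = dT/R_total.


R_conv_in = 1/(19.9070*4.9180) = 0.0102
R_1 = 0.0930/(50.6480*4.9180) = 0.0004
R_2 = 0.1820/(61.2920*4.9180) = 0.0006
R_3 = 0.1820/(32.9170*4.9180) = 0.0011
R_4 = 0.0680/(97.4850*4.9180) = 0.0001
R_conv_out = 1/(43.2460*4.9180) = 0.0047
R_total = 0.0172 K/W
Q = 226.7400 / 0.0172 = 13213.8459 W

R_total = 0.0172 K/W, Q = 13213.8459 W


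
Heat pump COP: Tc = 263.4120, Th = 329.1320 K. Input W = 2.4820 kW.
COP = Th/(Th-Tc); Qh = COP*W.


COP = 329.1320 / 65.7200 = 5.0081
Qh = 5.0081 * 2.4820 = 12.4301 kW

COP = 5.0081, Qh = 12.4301 kW


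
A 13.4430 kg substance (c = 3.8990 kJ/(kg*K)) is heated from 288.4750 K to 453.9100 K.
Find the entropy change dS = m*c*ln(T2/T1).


T2/T1 = 1.5735
ln(T2/T1) = 0.4533
dS = 13.4430 * 3.8990 * 0.4533 = 23.7589 kJ/K

23.7589 kJ/K


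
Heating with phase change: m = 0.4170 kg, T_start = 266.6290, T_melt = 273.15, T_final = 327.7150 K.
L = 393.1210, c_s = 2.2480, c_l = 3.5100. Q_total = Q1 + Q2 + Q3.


Q1 (sensible, solid) = 0.4170 * 2.2480 * 6.5210 = 6.1129 kJ
Q2 (latent) = 0.4170 * 393.1210 = 163.9315 kJ
Q3 (sensible, liquid) = 0.4170 * 3.5100 * 54.5650 = 79.8652 kJ
Q_total = 249.9095 kJ

249.9095 kJ


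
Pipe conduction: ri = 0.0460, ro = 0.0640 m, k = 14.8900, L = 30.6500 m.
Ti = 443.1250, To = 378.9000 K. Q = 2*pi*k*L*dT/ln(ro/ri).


dT = 64.2250 K
ln(ro/ri) = 0.3302
Q = 2*pi*14.8900*30.6500*64.2250 / 0.3302 = 557669.9766 W

557669.9766 W


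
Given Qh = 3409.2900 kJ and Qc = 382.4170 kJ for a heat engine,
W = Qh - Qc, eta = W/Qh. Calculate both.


W = 3409.2900 - 382.4170 = 3026.8730 kJ
eta = 3026.8730 / 3409.2900 = 0.8878 = 88.7831%

W = 3026.8730 kJ, eta = 88.7831%


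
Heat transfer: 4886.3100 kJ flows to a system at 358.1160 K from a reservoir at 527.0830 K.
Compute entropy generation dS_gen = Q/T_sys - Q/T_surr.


dS_sys = 4886.3100/358.1160 = 13.6445 kJ/K
dS_surr = -4886.3100/527.0830 = -9.2705 kJ/K
dS_gen = 13.6445 - 9.2705 = 4.3740 kJ/K (irreversible)

dS_gen = 4.3740 kJ/K, irreversible


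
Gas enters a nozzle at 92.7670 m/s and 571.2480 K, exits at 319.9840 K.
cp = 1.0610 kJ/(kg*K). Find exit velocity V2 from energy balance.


dT = 251.2640 K
2*cp*1000*dT = 533182.2080
V1^2 = 8605.7163
V2 = sqrt(541787.9243) = 736.0624 m/s

736.0624 m/s


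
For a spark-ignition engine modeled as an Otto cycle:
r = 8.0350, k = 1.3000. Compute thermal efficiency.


r^(k-1) = 1.8685
eta = 1 - 1/1.8685 = 0.4648 = 46.4815%

46.4815%


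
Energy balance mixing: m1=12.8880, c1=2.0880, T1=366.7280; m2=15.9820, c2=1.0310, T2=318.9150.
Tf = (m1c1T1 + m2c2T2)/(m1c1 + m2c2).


num = 15123.6067
den = 43.3876
Tf = 348.5699 K

348.5699 K


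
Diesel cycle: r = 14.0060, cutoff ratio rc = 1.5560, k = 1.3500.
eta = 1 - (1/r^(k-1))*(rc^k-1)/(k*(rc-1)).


r^(k-1) = 2.5189
rc^k = 1.8164
eta = 0.5682 = 56.8195%

56.8195%


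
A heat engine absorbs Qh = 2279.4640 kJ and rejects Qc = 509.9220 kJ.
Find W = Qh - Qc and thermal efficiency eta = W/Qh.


W = 2279.4640 - 509.9220 = 1769.5420 kJ
eta = 1769.5420 / 2279.4640 = 0.7763 = 77.6297%

W = 1769.5420 kJ, eta = 77.6297%


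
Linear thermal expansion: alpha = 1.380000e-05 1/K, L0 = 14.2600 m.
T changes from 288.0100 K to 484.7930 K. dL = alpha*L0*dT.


dT = 196.7830 K
dL = 1.380000e-05 * 14.2600 * 196.7830 = 0.038725 m
L_final = 14.298725 m

dL = 0.038725 m


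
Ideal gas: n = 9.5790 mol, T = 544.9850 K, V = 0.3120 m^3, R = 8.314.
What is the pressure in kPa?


P = nRT/V = 9.5790 * 8.314 * 544.9850 / 0.3120
= 43402.4997 / 0.3120 = 139110.5759 Pa = 139.1106 kPa

139.1106 kPa


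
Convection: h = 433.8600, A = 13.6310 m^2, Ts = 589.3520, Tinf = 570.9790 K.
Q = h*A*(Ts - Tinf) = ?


dT = 18.3730 K
Q = 433.8600 * 13.6310 * 18.3730 = 108656.9236 W

108656.9236 W


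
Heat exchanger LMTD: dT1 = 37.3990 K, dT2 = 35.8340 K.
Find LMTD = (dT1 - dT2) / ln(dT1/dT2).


dT1/dT2 = 1.0437
ln(dT1/dT2) = 0.0427
LMTD = 1.5650 / 0.0427 = 36.6109 K

36.6109 K


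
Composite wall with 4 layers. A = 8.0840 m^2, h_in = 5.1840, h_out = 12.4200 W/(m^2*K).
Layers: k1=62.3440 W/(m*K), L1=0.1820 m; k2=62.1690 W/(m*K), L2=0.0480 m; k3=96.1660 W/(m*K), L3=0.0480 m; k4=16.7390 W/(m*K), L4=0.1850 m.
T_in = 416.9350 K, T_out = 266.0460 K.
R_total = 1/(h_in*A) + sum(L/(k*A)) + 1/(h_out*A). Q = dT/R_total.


R_conv_in = 1/(5.1840*8.0840) = 0.0239
R_1 = 0.1820/(62.3440*8.0840) = 0.0004
R_2 = 0.0480/(62.1690*8.0840) = 9.5508e-05
R_3 = 0.0480/(96.1660*8.0840) = 6.1744e-05
R_4 = 0.1850/(16.7390*8.0840) = 0.0014
R_conv_out = 1/(12.4200*8.0840) = 0.0100
R_total = 0.0357 K/W
Q = 150.8890 / 0.0357 = 4225.7000 W

R_total = 0.0357 K/W, Q = 4225.7000 W


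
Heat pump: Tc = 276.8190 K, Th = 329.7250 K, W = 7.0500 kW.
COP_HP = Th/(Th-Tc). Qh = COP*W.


COP = 329.7250 / 52.9060 = 6.2323
Qh = 6.2323 * 7.0500 = 43.9376 kW

COP = 6.2323, Qh = 43.9376 kW


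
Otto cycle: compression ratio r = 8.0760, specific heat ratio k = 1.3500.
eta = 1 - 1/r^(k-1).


r^(k-1) = 2.0774
eta = 1 - 1/2.0774 = 0.5186 = 51.8627%

51.8627%


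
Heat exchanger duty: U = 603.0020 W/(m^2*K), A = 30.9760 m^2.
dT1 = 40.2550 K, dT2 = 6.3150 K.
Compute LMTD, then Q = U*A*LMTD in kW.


LMTD = 18.3231 K
Q = 603.0020 * 30.9760 * 18.3231 = 342249.7061 W = 342.2497 kW

342.2497 kW


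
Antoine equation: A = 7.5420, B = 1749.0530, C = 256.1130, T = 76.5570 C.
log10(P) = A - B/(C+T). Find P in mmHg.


C+T = 332.6700
B/(C+T) = 5.2576
log10(P) = 7.5420 - 5.2576 = 2.2844
P = 10^2.2844 = 192.4768 mmHg

192.4768 mmHg


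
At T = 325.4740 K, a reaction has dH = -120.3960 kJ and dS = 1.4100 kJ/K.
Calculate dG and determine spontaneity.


T*dS = 325.4740 * 1.4100 = 458.9183 kJ
dG = -120.3960 - 458.9183 = -579.3143 kJ (spontaneous)

dG = -579.3143 kJ, spontaneous


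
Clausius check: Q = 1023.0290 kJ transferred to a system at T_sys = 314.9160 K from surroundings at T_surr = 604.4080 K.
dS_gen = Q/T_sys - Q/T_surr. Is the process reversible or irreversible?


dS_sys = 1023.0290/314.9160 = 3.2486 kJ/K
dS_surr = -1023.0290/604.4080 = -1.6926 kJ/K
dS_gen = 3.2486 - 1.6926 = 1.5560 kJ/K (irreversible)

dS_gen = 1.5560 kJ/K, irreversible


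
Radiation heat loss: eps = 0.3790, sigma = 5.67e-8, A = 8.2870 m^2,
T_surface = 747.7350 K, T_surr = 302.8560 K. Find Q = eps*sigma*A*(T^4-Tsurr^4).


T^4 = 3.1260e+11
Tsurr^4 = 8.4129e+09
Q = 0.3790 * 5.67e-8 * 8.2870 * 3.0419e+11 = 54170.4376 W

54170.4376 W


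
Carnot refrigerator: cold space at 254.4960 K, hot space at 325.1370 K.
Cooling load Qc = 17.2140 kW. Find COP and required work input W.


COP = 254.4960 / 70.6410 = 3.6027
W = 17.2140 / 3.6027 = 4.7781 kW

COP = 3.6027, W = 4.7781 kW


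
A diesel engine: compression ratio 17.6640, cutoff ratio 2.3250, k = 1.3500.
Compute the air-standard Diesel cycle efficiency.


r^(k-1) = 2.7320
rc^k = 3.1237
eta = 0.5654 = 56.5425%

56.5425%


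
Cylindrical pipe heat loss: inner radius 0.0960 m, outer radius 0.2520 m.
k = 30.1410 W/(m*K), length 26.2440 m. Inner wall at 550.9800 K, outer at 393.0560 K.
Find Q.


dT = 157.9240 K
ln(ro/ri) = 0.9651
Q = 2*pi*30.1410*26.2440*157.9240 / 0.9651 = 813302.2452 W

813302.2452 W


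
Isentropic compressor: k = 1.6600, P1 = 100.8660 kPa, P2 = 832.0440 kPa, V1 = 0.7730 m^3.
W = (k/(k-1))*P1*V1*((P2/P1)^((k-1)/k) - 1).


(k-1)/k = 0.3976
(P2/P1)^exp = 2.3139
W = 2.5152 * 100.8660 * 0.7730 * (2.3139 - 1) = 257.6704 kJ

257.6704 kJ


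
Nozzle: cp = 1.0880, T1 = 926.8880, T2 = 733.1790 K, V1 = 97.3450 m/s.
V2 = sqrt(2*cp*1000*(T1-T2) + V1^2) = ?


dT = 193.7090 K
2*cp*1000*dT = 421510.7840
V1^2 = 9476.0490
V2 = sqrt(430986.8330) = 656.4959 m/s

656.4959 m/s


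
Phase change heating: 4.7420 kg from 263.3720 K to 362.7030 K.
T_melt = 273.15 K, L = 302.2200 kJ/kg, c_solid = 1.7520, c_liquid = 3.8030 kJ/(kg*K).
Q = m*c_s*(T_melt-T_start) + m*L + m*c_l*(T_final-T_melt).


Q1 (sensible, solid) = 4.7420 * 1.7520 * 9.7780 = 81.2355 kJ
Q2 (latent) = 4.7420 * 302.2200 = 1433.1272 kJ
Q3 (sensible, liquid) = 4.7420 * 3.8030 * 89.5530 = 1614.9832 kJ
Q_total = 3129.3459 kJ

3129.3459 kJ


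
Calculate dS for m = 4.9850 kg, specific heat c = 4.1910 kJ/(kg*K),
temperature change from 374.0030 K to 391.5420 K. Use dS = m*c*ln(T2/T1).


T2/T1 = 1.0469
ln(T2/T1) = 0.0458
dS = 4.9850 * 4.1910 * 0.0458 = 0.9575 kJ/K

0.9575 kJ/K


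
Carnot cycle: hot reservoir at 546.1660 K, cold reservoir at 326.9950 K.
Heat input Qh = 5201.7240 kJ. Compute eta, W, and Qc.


eta = 1 - 326.9950/546.1660 = 0.4013
W = 0.4013 * 5201.7240 = 2087.4003 kJ
Qc = 5201.7240 - 2087.4003 = 3114.3237 kJ

eta = 40.1290%, W = 2087.4003 kJ, Qc = 3114.3237 kJ


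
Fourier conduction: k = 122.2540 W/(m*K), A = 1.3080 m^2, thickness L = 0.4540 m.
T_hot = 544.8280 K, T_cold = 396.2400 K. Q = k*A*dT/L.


dT = 148.5880 K
Q = 122.2540 * 1.3080 * 148.5880 / 0.4540 = 52335.7806 W

52335.7806 W


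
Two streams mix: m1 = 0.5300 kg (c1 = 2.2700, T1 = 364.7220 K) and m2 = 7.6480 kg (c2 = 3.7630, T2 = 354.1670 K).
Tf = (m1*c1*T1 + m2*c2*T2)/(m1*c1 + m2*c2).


num = 10631.5193
den = 29.9825
Tf = 354.5905 K

354.5905 K


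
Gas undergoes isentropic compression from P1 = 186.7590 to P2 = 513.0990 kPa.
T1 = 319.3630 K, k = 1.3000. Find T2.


(k-1)/k = 0.2308
(P2/P1)^exp = 1.2627
T2 = 319.3630 * 1.2627 = 403.2494 K

403.2494 K


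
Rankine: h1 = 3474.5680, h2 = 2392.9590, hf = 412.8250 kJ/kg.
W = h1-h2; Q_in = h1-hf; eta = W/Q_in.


W = 1081.6090 kJ/kg
Q_in = 3061.7430 kJ/kg
eta = 0.3533 = 35.3266%

eta = 35.3266%


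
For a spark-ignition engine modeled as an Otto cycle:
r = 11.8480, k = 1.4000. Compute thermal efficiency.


r^(k-1) = 2.6882
eta = 1 - 1/2.6882 = 0.6280 = 62.8001%

62.8001%


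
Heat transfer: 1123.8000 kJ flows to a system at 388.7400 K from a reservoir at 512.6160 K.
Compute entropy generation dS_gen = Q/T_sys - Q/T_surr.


dS_sys = 1123.8000/388.7400 = 2.8909 kJ/K
dS_surr = -1123.8000/512.6160 = -2.1923 kJ/K
dS_gen = 2.8909 - 2.1923 = 0.6986 kJ/K (irreversible)

dS_gen = 0.6986 kJ/K, irreversible


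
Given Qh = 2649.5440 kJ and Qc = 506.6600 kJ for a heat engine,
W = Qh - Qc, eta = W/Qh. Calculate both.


W = 2649.5440 - 506.6600 = 2142.8840 kJ
eta = 2142.8840 / 2649.5440 = 0.8088 = 80.8775%

W = 2142.8840 kJ, eta = 80.8775%


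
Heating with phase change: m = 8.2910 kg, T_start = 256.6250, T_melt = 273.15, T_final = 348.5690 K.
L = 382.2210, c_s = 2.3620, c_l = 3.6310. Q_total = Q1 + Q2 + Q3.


Q1 (sensible, solid) = 8.2910 * 2.3620 * 16.5250 = 323.6147 kJ
Q2 (latent) = 8.2910 * 382.2210 = 3168.9943 kJ
Q3 (sensible, liquid) = 8.2910 * 3.6310 * 75.4190 = 2270.4604 kJ
Q_total = 5763.0694 kJ

5763.0694 kJ


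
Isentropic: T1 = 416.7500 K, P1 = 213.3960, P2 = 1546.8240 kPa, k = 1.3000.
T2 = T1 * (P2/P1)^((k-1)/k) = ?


(k-1)/k = 0.2308
(P2/P1)^exp = 1.5795
T2 = 416.7500 * 1.5795 = 658.2576 K

658.2576 K


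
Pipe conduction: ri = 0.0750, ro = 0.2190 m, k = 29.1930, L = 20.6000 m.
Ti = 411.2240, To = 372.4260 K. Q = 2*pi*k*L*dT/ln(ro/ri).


dT = 38.7980 K
ln(ro/ri) = 1.0716
Q = 2*pi*29.1930*20.6000*38.7980 / 1.0716 = 136807.2426 W

136807.2426 W


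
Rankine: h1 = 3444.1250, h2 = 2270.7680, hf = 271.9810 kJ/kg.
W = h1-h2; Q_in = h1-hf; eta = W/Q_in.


W = 1173.3570 kJ/kg
Q_in = 3172.1440 kJ/kg
eta = 0.3699 = 36.9894%

eta = 36.9894%


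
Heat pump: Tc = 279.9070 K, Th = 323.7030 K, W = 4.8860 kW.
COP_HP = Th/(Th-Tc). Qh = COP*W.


COP = 323.7030 / 43.7960 = 7.3912
Qh = 7.3912 * 4.8860 = 36.1132 kW

COP = 7.3912, Qh = 36.1132 kW


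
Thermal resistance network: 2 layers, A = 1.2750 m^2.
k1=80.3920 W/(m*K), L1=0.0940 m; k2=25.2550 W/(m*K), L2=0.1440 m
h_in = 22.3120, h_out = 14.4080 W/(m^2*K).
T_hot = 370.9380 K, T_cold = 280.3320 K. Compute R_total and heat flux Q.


R_conv_in = 1/(22.3120*1.2750) = 0.0352
R_1 = 0.0940/(80.3920*1.2750) = 0.0009
R_2 = 0.1440/(25.2550*1.2750) = 0.0045
R_conv_out = 1/(14.4080*1.2750) = 0.0544
R_total = 0.0950 K/W
Q = 90.6060 / 0.0950 = 953.9763 W

R_total = 0.0950 K/W, Q = 953.9763 W


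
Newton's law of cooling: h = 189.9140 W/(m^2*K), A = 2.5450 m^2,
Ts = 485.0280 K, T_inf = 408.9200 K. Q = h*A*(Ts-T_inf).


dT = 76.1080 K
Q = 189.9140 * 2.5450 * 76.1080 = 36785.3656 W

36785.3656 W


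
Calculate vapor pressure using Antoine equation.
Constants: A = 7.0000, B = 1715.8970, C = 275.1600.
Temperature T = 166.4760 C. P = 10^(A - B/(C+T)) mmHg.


C+T = 441.6360
B/(C+T) = 3.8853
log10(P) = 7.0000 - 3.8853 = 3.1147
P = 10^3.1147 = 1302.2082 mmHg

1302.2082 mmHg


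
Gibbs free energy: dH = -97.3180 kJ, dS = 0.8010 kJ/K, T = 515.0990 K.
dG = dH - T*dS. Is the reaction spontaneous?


T*dS = 515.0990 * 0.8010 = 412.5943 kJ
dG = -97.3180 - 412.5943 = -509.9123 kJ (spontaneous)

dG = -509.9123 kJ, spontaneous


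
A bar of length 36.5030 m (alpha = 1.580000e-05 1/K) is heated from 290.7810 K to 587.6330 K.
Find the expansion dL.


dT = 296.8520 K
dL = 1.580000e-05 * 36.5030 * 296.8520 = 0.171209 m
L_final = 36.674209 m

dL = 0.171209 m


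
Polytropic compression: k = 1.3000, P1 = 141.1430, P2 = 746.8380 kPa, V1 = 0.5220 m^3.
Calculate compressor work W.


(k-1)/k = 0.2308
(P2/P1)^exp = 1.4688
W = 4.3333 * 141.1430 * 0.5220 * (1.4688 - 1) = 149.6871 kJ

149.6871 kJ


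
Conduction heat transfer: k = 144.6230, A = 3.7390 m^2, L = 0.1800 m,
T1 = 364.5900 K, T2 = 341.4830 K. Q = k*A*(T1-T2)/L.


dT = 23.1070 K
Q = 144.6230 * 3.7390 * 23.1070 / 0.1800 = 69416.6883 W

69416.6883 W


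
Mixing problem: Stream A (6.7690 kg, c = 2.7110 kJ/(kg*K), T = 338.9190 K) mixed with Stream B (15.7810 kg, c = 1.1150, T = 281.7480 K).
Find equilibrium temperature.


num = 11177.0066
den = 35.9466
Tf = 310.9338 K

310.9338 K


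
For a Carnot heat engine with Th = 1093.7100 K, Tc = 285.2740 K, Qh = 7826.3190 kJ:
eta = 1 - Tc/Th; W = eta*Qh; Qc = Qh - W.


eta = 1 - 285.2740/1093.7100 = 0.7392
W = 0.7392 * 7826.3190 = 5784.9686 kJ
Qc = 7826.3190 - 5784.9686 = 2041.3504 kJ

eta = 73.9169%, W = 5784.9686 kJ, Qc = 2041.3504 kJ


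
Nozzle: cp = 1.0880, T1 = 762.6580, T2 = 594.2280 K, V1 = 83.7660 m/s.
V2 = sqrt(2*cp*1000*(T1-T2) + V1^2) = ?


dT = 168.4300 K
2*cp*1000*dT = 366503.6800
V1^2 = 7016.7428
V2 = sqrt(373520.4228) = 611.1632 m/s

611.1632 m/s


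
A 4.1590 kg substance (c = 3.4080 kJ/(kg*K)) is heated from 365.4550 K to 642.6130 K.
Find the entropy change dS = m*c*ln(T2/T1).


T2/T1 = 1.7584
ln(T2/T1) = 0.5644
dS = 4.1590 * 3.4080 * 0.5644 = 7.9997 kJ/K

7.9997 kJ/K


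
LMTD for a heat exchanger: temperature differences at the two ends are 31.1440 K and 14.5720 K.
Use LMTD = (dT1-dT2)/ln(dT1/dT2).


dT1/dT2 = 2.1372
ln(dT1/dT2) = 0.7595
LMTD = 16.5720 / 0.7595 = 21.8191 K

21.8191 K


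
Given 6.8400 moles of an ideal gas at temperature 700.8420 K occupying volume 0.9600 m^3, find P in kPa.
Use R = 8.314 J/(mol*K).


P = nRT/V = 6.8400 * 8.314 * 700.8420 / 0.9600
= 39855.3147 / 0.9600 = 41515.9528 Pa = 41.5160 kPa

41.5160 kPa


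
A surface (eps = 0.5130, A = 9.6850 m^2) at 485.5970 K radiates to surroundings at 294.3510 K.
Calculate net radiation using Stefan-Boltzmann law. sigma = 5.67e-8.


T^4 = 5.5604e+10
Tsurr^4 = 7.5069e+09
Q = 0.5130 * 5.67e-8 * 9.6850 * 4.8097e+10 = 13549.2839 W

13549.2839 W


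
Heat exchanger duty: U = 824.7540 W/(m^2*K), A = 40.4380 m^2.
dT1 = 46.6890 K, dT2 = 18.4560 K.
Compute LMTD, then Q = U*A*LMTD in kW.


LMTD = 30.4196 K
Q = 824.7540 * 40.4380 * 30.4196 = 1014535.9256 W = 1014.5359 kW

1014.5359 kW


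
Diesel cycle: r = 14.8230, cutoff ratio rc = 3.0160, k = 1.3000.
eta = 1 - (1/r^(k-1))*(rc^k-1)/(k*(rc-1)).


r^(k-1) = 2.2453
rc^k = 4.2001
eta = 0.4562 = 45.6186%

45.6186%


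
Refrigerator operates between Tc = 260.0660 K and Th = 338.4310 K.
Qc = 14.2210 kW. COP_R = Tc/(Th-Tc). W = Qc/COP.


COP = 260.0660 / 78.3650 = 3.3186
W = 14.2210 / 3.3186 = 4.2852 kW

COP = 3.3186, W = 4.2852 kW


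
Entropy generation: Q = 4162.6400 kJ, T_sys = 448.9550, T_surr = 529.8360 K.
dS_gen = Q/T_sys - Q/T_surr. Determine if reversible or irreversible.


dS_sys = 4162.6400/448.9550 = 9.2718 kJ/K
dS_surr = -4162.6400/529.8360 = -7.8565 kJ/K
dS_gen = 9.2718 - 7.8565 = 1.4154 kJ/K (irreversible)

dS_gen = 1.4154 kJ/K, irreversible


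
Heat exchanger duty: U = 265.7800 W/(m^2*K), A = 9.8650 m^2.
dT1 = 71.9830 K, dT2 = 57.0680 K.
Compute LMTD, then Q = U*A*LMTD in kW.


LMTD = 64.2372 K
Q = 265.7800 * 9.8650 * 64.2372 = 168424.7030 W = 168.4247 kW

168.4247 kW


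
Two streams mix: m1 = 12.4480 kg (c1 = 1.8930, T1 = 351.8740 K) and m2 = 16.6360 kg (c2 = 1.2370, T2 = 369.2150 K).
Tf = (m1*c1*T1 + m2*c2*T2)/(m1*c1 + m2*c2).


num = 15889.5580
den = 44.1428
Tf = 359.9581 K

359.9581 K


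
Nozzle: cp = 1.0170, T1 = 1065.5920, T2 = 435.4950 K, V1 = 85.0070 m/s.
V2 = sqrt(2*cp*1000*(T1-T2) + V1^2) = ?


dT = 630.0970 K
2*cp*1000*dT = 1281617.2980
V1^2 = 7226.1900
V2 = sqrt(1288843.4880) = 1135.2724 m/s

1135.2724 m/s


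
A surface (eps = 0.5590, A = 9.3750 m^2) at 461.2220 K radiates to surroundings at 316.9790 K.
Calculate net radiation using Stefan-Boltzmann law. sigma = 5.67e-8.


T^4 = 4.5252e+10
Tsurr^4 = 1.0095e+10
Q = 0.5590 * 5.67e-8 * 9.3750 * 3.5157e+10 = 10446.6344 W

10446.6344 W


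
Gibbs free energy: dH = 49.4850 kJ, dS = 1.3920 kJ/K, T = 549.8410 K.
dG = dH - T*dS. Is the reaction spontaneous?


T*dS = 549.8410 * 1.3920 = 765.3787 kJ
dG = 49.4850 - 765.3787 = -715.8937 kJ (spontaneous)

dG = -715.8937 kJ, spontaneous


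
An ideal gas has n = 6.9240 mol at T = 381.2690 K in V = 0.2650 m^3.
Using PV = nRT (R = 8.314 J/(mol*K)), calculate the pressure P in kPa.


P = nRT/V = 6.9240 * 8.314 * 381.2690 / 0.2650
= 21948.1831 / 0.2650 = 82823.3325 Pa = 82.8233 kPa

82.8233 kPa


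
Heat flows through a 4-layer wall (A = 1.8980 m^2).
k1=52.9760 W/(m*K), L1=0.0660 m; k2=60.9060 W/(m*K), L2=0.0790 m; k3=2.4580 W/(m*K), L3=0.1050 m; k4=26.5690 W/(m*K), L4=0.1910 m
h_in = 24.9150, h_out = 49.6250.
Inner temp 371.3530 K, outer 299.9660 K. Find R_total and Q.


R_conv_in = 1/(24.9150*1.8980) = 0.0211
R_1 = 0.0660/(52.9760*1.8980) = 0.0007
R_2 = 0.0790/(60.9060*1.8980) = 0.0007
R_3 = 0.1050/(2.4580*1.8980) = 0.0225
R_4 = 0.1910/(26.5690*1.8980) = 0.0038
R_conv_out = 1/(49.6250*1.8980) = 0.0106
R_total = 0.0594 K/W
Q = 71.3870 / 0.0594 = 1201.8460 W

R_total = 0.0594 K/W, Q = 1201.8460 W


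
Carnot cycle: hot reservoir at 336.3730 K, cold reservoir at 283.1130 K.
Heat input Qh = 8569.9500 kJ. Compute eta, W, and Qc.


eta = 1 - 283.1130/336.3730 = 0.1583
W = 0.1583 * 8569.9500 = 1356.9327 kJ
Qc = 8569.9500 - 1356.9327 = 7213.0173 kJ

eta = 15.8336%, W = 1356.9327 kJ, Qc = 7213.0173 kJ


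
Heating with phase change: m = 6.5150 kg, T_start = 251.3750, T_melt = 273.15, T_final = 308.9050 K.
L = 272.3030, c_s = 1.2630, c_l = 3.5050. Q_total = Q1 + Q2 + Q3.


Q1 (sensible, solid) = 6.5150 * 1.2630 * 21.7750 = 179.1744 kJ
Q2 (latent) = 6.5150 * 272.3030 = 1774.0540 kJ
Q3 (sensible, liquid) = 6.5150 * 3.5050 * 35.7550 = 816.4681 kJ
Q_total = 2769.6965 kJ

2769.6965 kJ


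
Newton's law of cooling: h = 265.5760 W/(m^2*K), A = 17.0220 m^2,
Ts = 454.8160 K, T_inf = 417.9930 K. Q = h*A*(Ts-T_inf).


dT = 36.8230 K
Q = 265.5760 * 17.0220 * 36.8230 = 166463.3305 W

166463.3305 W


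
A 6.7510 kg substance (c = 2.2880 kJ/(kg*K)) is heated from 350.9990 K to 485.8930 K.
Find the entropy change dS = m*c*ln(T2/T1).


T2/T1 = 1.3843
ln(T2/T1) = 0.3252
dS = 6.7510 * 2.2880 * 0.3252 = 5.0232 kJ/K

5.0232 kJ/K


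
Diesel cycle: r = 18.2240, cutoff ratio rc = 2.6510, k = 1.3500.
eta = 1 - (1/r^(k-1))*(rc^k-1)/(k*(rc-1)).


r^(k-1) = 2.7620
rc^k = 3.7291
eta = 0.5567 = 55.6685%

55.6685%


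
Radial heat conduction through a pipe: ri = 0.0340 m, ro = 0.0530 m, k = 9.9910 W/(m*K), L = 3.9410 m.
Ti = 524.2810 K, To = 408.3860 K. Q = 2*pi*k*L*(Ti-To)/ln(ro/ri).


dT = 115.8950 K
ln(ro/ri) = 0.4439
Q = 2*pi*9.9910*3.9410*115.8950 / 0.4439 = 64586.8507 W

64586.8507 W


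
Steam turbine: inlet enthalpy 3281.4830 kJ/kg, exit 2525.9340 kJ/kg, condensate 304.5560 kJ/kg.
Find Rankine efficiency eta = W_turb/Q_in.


W = 755.5490 kJ/kg
Q_in = 2976.9270 kJ/kg
eta = 0.2538 = 25.3802%

eta = 25.3802%


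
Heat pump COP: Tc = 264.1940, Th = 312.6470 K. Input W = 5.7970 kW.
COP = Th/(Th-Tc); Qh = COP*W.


COP = 312.6470 / 48.4530 = 6.4526
Qh = 6.4526 * 5.7970 = 37.4056 kW

COP = 6.4526, Qh = 37.4056 kW


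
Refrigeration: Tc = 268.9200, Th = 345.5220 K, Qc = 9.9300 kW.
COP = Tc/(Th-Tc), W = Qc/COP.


COP = 268.9200 / 76.6020 = 3.5106
W = 9.9300 / 3.5106 = 2.8286 kW

COP = 3.5106, W = 2.8286 kW


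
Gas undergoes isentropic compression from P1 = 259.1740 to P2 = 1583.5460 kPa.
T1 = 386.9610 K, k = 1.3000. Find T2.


(k-1)/k = 0.2308
(P2/P1)^exp = 1.5184
T2 = 386.9610 * 1.5184 = 587.5717 K

587.5717 K


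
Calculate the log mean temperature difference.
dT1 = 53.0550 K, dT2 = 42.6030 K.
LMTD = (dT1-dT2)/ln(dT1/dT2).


dT1/dT2 = 1.2453
ln(dT1/dT2) = 0.2194
LMTD = 10.4520 / 0.2194 = 47.6381 K

47.6381 K


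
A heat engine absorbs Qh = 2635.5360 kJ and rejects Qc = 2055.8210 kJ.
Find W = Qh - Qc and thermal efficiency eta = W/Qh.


W = 2635.5360 - 2055.8210 = 579.7150 kJ
eta = 579.7150 / 2635.5360 = 0.2200 = 21.9961%

W = 579.7150 kJ, eta = 21.9961%


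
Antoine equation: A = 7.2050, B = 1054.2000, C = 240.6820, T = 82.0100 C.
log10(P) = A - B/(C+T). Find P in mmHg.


C+T = 322.6920
B/(C+T) = 3.2669
log10(P) = 7.2050 - 3.2669 = 3.9381
P = 10^3.9381 = 8671.7696 mmHg

8671.7696 mmHg


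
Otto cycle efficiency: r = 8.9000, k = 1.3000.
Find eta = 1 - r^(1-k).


r^(k-1) = 1.9267
eta = 1 - 1/1.9267 = 0.4810 = 48.0981%

48.0981%


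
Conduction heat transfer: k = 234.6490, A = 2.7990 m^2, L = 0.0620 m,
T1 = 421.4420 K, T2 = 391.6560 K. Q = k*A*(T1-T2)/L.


dT = 29.7860 K
Q = 234.6490 * 2.7990 * 29.7860 / 0.0620 = 315531.0494 W

315531.0494 W


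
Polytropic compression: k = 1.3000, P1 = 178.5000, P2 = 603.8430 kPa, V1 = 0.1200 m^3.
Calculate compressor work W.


(k-1)/k = 0.2308
(P2/P1)^exp = 1.3248
W = 4.3333 * 178.5000 * 0.1200 * (1.3248 - 1) = 30.1458 kJ

30.1458 kJ


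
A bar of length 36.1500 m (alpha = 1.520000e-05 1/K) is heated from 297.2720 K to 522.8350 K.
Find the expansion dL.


dT = 225.5630 K
dL = 1.520000e-05 * 36.1500 * 225.5630 = 0.123942 m
L_final = 36.273942 m

dL = 0.123942 m


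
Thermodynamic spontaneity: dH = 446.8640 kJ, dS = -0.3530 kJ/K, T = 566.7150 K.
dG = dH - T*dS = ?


T*dS = 566.7150 * -0.3530 = -200.0504 kJ
dG = 446.8640 + 200.0504 = 646.9144 kJ (non-spontaneous)

dG = 646.9144 kJ, non-spontaneous


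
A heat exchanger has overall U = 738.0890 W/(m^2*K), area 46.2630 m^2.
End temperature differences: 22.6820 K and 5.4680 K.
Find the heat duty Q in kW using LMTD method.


LMTD = 12.0999 K
Q = 738.0890 * 46.2630 * 12.0999 = 413165.0598 W = 413.1651 kW

413.1651 kW


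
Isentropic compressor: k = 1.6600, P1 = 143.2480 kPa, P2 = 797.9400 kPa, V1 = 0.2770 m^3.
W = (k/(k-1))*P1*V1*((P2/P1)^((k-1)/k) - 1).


(k-1)/k = 0.3976
(P2/P1)^exp = 1.9795
W = 2.5152 * 143.2480 * 0.2770 * (1.9795 - 1) = 97.7545 kJ

97.7545 kJ


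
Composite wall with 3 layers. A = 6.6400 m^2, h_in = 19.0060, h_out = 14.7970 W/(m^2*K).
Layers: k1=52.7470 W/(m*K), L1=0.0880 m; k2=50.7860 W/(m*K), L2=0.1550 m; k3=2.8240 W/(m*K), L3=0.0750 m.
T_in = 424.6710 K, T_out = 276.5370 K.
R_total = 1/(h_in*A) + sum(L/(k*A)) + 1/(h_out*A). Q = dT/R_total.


R_conv_in = 1/(19.0060*6.6400) = 0.0079
R_1 = 0.0880/(52.7470*6.6400) = 0.0003
R_2 = 0.1550/(50.7860*6.6400) = 0.0005
R_3 = 0.0750/(2.8240*6.6400) = 0.0040
R_conv_out = 1/(14.7970*6.6400) = 0.0102
R_total = 0.0228 K/W
Q = 148.1340 / 0.0228 = 6493.5595 W

R_total = 0.0228 K/W, Q = 6493.5595 W


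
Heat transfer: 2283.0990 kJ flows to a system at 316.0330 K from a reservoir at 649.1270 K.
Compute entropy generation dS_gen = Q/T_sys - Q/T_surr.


dS_sys = 2283.0990/316.0330 = 7.2242 kJ/K
dS_surr = -2283.0990/649.1270 = -3.5172 kJ/K
dS_gen = 7.2242 - 3.5172 = 3.7071 kJ/K (irreversible)

dS_gen = 3.7071 kJ/K, irreversible


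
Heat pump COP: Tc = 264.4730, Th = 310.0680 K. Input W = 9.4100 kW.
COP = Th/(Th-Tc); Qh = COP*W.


COP = 310.0680 / 45.5950 = 6.8005
Qh = 6.8005 * 9.4100 = 63.9925 kW

COP = 6.8005, Qh = 63.9925 kW


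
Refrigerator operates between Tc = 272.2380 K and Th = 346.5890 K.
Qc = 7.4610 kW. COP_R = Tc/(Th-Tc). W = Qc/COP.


COP = 272.2380 / 74.3510 = 3.6615
W = 7.4610 / 3.6615 = 2.0377 kW

COP = 3.6615, W = 2.0377 kW


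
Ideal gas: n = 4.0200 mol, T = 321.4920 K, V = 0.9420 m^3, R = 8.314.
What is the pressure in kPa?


P = nRT/V = 4.0200 * 8.314 * 321.4920 / 0.9420
= 10744.9956 / 0.9420 = 11406.5771 Pa = 11.4066 kPa

11.4066 kPa


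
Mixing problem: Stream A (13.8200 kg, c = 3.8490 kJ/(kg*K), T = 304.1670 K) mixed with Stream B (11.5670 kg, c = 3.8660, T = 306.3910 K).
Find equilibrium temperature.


num = 29880.8095
den = 97.9112
Tf = 305.1827 K

305.1827 K


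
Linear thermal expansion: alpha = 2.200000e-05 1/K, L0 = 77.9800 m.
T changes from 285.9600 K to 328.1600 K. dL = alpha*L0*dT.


dT = 42.2000 K
dL = 2.200000e-05 * 77.9800 * 42.2000 = 0.072397 m
L_final = 78.052397 m

dL = 0.072397 m


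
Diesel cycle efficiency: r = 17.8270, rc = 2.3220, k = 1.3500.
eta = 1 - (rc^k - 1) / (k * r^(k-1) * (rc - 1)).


r^(k-1) = 2.7408
rc^k = 3.1183
eta = 0.5669 = 56.6949%

56.6949%


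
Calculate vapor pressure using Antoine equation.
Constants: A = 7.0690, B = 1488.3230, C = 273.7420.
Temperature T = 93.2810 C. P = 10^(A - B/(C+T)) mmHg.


C+T = 367.0230
B/(C+T) = 4.0551
log10(P) = 7.0690 - 4.0551 = 3.0139
P = 10^3.0139 = 1032.4716 mmHg

1032.4716 mmHg


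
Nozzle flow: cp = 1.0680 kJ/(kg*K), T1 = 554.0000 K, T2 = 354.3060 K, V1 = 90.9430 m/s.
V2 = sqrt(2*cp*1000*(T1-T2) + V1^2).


dT = 199.6940 K
2*cp*1000*dT = 426546.3840
V1^2 = 8270.6292
V2 = sqrt(434817.0132) = 659.4066 m/s

659.4066 m/s


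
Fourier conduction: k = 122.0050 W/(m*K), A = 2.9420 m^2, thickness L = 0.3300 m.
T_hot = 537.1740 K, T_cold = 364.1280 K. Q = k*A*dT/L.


dT = 173.0460 K
Q = 122.0050 * 2.9420 * 173.0460 / 0.3300 = 188220.9334 W

188220.9334 W


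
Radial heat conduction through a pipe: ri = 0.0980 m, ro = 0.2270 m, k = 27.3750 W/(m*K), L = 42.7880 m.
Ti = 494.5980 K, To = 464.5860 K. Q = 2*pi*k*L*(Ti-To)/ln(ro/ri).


dT = 30.0120 K
ln(ro/ri) = 0.8400
Q = 2*pi*27.3750*42.7880*30.0120 / 0.8400 = 262954.5336 W

262954.5336 W


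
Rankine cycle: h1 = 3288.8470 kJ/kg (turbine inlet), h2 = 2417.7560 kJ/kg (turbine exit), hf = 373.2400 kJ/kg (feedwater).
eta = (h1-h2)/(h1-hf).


W = 871.0910 kJ/kg
Q_in = 2915.6070 kJ/kg
eta = 0.2988 = 29.8768%

eta = 29.8768%


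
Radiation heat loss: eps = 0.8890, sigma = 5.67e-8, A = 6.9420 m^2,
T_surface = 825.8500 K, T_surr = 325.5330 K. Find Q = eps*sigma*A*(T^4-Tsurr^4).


T^4 = 4.6516e+11
Tsurr^4 = 1.1230e+10
Q = 0.8890 * 5.67e-8 * 6.9420 * 4.5393e+11 = 158840.2988 W

158840.2988 W


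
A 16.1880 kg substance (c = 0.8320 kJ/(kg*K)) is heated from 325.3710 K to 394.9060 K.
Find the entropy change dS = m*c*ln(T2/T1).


T2/T1 = 1.2137
ln(T2/T1) = 0.1937
dS = 16.1880 * 0.8320 * 0.1937 = 2.6086 kJ/K

2.6086 kJ/K


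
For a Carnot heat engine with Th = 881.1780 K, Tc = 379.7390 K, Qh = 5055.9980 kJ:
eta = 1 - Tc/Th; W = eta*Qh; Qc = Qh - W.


eta = 1 - 379.7390/881.1780 = 0.5691
W = 0.5691 * 5055.9980 = 2877.1424 kJ
Qc = 5055.9980 - 2877.1424 = 2178.8556 kJ

eta = 56.9055%, W = 2877.1424 kJ, Qc = 2178.8556 kJ


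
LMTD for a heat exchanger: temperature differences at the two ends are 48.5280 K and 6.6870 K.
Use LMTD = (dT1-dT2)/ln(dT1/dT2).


dT1/dT2 = 7.2571
ln(dT1/dT2) = 1.9820
LMTD = 41.8410 / 1.9820 = 21.1108 K

21.1108 K


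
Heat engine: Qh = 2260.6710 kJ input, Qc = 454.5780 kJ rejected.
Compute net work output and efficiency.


W = 2260.6710 - 454.5780 = 1806.0930 kJ
eta = 1806.0930 / 2260.6710 = 0.7989 = 79.8919%

W = 1806.0930 kJ, eta = 79.8919%


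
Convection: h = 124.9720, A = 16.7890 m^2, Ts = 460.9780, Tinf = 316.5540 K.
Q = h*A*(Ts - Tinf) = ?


dT = 144.4240 K
Q = 124.9720 * 16.7890 * 144.4240 = 303023.9244 W

303023.9244 W


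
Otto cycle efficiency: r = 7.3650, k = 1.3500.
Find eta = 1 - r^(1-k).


r^(k-1) = 2.0115
eta = 1 - 1/2.0115 = 0.5028 = 50.2848%

50.2848%


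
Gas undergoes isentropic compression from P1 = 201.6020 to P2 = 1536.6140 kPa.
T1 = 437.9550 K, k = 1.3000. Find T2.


(k-1)/k = 0.2308
(P2/P1)^exp = 1.5979
T2 = 437.9550 * 1.5979 = 699.8164 K

699.8164 K


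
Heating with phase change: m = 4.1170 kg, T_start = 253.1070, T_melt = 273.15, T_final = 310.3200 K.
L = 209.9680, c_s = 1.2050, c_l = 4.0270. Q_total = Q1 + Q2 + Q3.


Q1 (sensible, solid) = 4.1170 * 1.2050 * 20.0430 = 99.4330 kJ
Q2 (latent) = 4.1170 * 209.9680 = 864.4383 kJ
Q3 (sensible, liquid) = 4.1170 * 4.0270 * 37.1700 = 616.2473 kJ
Q_total = 1580.1186 kJ

1580.1186 kJ


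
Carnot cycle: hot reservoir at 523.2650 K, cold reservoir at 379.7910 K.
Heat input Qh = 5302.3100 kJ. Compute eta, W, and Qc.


eta = 1 - 379.7910/523.2650 = 0.2742
W = 0.2742 * 5302.3100 = 1453.8401 kJ
Qc = 5302.3100 - 1453.8401 = 3848.4699 kJ

eta = 27.4190%, W = 1453.8401 kJ, Qc = 3848.4699 kJ


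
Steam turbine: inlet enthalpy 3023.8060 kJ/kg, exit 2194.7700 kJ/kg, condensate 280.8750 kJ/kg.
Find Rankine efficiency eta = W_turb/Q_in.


W = 829.0360 kJ/kg
Q_in = 2742.9310 kJ/kg
eta = 0.3022 = 30.2245%

eta = 30.2245%


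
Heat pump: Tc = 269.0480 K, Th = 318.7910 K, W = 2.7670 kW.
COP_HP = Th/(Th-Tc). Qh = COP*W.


COP = 318.7910 / 49.7430 = 6.4088
Qh = 6.4088 * 2.7670 = 17.7330 kW

COP = 6.4088, Qh = 17.7330 kW


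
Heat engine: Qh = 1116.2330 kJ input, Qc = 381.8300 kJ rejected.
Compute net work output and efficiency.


W = 1116.2330 - 381.8300 = 734.4030 kJ
eta = 734.4030 / 1116.2330 = 0.6579 = 65.7930%

W = 734.4030 kJ, eta = 65.7930%


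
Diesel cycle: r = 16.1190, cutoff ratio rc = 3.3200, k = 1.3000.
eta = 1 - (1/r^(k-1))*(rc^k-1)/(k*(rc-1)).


r^(k-1) = 2.3025
rc^k = 4.7586
eta = 0.4588 = 45.8755%

45.8755%


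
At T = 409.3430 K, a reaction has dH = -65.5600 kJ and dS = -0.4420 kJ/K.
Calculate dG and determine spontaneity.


T*dS = 409.3430 * -0.4420 = -180.9296 kJ
dG = -65.5600 + 180.9296 = 115.3696 kJ (non-spontaneous)

dG = 115.3696 kJ, non-spontaneous


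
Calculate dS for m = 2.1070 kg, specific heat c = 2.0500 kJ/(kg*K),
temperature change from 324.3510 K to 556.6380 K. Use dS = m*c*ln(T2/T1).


T2/T1 = 1.7162
ln(T2/T1) = 0.5401
dS = 2.1070 * 2.0500 * 0.5401 = 2.3328 kJ/K

2.3328 kJ/K


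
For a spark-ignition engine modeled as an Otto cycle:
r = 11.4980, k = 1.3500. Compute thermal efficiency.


r^(k-1) = 2.3508
eta = 1 - 1/2.3508 = 0.5746 = 57.4615%

57.4615%


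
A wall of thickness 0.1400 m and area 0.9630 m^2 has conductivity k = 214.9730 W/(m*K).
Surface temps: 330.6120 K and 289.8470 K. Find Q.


dT = 40.7650 K
Q = 214.9730 * 0.9630 * 40.7650 / 0.1400 = 60279.4964 W

60279.4964 W


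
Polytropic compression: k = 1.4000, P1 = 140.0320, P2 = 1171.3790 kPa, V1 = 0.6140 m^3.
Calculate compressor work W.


(k-1)/k = 0.2857
(P2/P1)^exp = 1.8347
W = 3.5000 * 140.0320 * 0.6140 * (1.8347 - 1) = 251.1825 kJ

251.1825 kJ


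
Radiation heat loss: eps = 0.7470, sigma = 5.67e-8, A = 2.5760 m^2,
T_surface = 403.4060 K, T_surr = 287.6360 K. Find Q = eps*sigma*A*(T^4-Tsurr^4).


T^4 = 2.6483e+10
Tsurr^4 = 6.8450e+09
Q = 0.7470 * 5.67e-8 * 2.5760 * 1.9638e+10 = 2142.6437 W

2142.6437 W


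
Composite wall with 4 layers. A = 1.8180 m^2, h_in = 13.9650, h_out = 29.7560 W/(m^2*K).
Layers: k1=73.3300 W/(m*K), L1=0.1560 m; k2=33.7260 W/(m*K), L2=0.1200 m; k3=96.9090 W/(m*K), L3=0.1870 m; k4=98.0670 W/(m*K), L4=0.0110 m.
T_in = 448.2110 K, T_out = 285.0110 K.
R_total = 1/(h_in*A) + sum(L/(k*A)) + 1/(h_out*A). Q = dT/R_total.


R_conv_in = 1/(13.9650*1.8180) = 0.0394
R_1 = 0.1560/(73.3300*1.8180) = 0.0012
R_2 = 0.1200/(33.7260*1.8180) = 0.0020
R_3 = 0.1870/(96.9090*1.8180) = 0.0011
R_4 = 0.0110/(98.0670*1.8180) = 6.1699e-05
R_conv_out = 1/(29.7560*1.8180) = 0.0185
R_total = 0.0621 K/W
Q = 163.2000 / 0.0621 = 2627.0019 W

R_total = 0.0621 K/W, Q = 2627.0019 W


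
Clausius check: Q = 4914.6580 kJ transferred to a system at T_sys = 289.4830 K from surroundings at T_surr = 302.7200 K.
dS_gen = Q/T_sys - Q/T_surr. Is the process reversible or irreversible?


dS_sys = 4914.6580/289.4830 = 16.9774 kJ/K
dS_surr = -4914.6580/302.7200 = -16.2350 kJ/K
dS_gen = 16.9774 - 16.2350 = 0.7424 kJ/K (irreversible)

dS_gen = 0.7424 kJ/K, irreversible


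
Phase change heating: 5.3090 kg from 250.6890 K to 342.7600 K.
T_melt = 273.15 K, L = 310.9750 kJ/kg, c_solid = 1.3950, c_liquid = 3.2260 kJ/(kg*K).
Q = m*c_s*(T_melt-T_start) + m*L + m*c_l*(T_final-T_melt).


Q1 (sensible, solid) = 5.3090 * 1.3950 * 22.4610 = 166.3474 kJ
Q2 (latent) = 5.3090 * 310.9750 = 1650.9663 kJ
Q3 (sensible, liquid) = 5.3090 * 3.2260 * 69.6100 = 1192.1989 kJ
Q_total = 3009.5126 kJ

3009.5126 kJ


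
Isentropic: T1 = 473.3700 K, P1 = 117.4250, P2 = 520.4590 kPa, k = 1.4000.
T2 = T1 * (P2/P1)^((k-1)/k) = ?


(k-1)/k = 0.2857
(P2/P1)^exp = 1.5302
T2 = 473.3700 * 1.5302 = 724.3542 K

724.3542 K


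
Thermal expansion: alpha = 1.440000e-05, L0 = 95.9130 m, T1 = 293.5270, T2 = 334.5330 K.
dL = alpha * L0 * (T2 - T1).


dT = 41.0060 K
dL = 1.440000e-05 * 95.9130 * 41.0060 = 0.056635 m
L_final = 95.969635 m

dL = 0.056635 m


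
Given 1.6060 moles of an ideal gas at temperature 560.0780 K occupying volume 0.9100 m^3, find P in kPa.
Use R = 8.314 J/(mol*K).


P = nRT/V = 1.6060 * 8.314 * 560.0780 / 0.9100
= 7478.3205 / 0.9100 = 8217.9346 Pa = 8.2179 kPa

8.2179 kPa


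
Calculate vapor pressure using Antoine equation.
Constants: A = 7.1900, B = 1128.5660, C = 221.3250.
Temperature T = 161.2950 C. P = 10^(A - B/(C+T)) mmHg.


C+T = 382.6200
B/(C+T) = 2.9496
log10(P) = 7.1900 - 2.9496 = 4.2404
P = 10^4.2404 = 17395.0632 mmHg

17395.0632 mmHg


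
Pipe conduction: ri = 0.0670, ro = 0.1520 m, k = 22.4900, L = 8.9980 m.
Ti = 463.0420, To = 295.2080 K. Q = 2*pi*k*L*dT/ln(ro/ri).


dT = 167.8340 K
ln(ro/ri) = 0.8192
Q = 2*pi*22.4900*8.9980*167.8340 / 0.8192 = 260502.3997 W

260502.3997 W


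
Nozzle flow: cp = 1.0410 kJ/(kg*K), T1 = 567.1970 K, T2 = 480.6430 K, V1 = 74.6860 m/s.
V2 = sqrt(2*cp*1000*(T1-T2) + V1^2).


dT = 86.5540 K
2*cp*1000*dT = 180205.4280
V1^2 = 5577.9986
V2 = sqrt(185783.4266) = 431.0260 m/s

431.0260 m/s


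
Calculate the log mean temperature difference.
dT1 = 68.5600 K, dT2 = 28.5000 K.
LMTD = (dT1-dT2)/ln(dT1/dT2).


dT1/dT2 = 2.4056
ln(dT1/dT2) = 0.8778
LMTD = 40.0600 / 0.8778 = 45.6365 K

45.6365 K


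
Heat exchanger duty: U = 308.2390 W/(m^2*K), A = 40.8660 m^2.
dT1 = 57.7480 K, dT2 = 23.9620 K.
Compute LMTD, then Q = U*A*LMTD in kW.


LMTD = 38.4098 K
Q = 308.2390 * 40.8660 * 38.4098 = 483828.7367 W = 483.8287 kW

483.8287 kW


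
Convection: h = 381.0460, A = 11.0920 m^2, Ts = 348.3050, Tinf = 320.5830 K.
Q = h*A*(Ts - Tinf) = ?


dT = 27.7220 K
Q = 381.0460 * 11.0920 * 27.7220 = 117168.7582 W

117168.7582 W


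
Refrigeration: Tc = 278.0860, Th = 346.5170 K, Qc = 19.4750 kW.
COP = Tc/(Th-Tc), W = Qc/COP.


COP = 278.0860 / 68.4310 = 4.0637
W = 19.4750 / 4.0637 = 4.7924 kW

COP = 4.0637, W = 4.7924 kW


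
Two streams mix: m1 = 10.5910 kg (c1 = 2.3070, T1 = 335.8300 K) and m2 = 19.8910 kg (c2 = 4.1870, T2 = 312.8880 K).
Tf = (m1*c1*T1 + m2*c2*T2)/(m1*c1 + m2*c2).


num = 34263.9255
den = 107.7171
Tf = 318.0919 K

318.0919 K


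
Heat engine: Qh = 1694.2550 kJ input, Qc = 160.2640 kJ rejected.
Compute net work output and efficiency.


W = 1694.2550 - 160.2640 = 1533.9910 kJ
eta = 1533.9910 / 1694.2550 = 0.9054 = 90.5407%

W = 1533.9910 kJ, eta = 90.5407%


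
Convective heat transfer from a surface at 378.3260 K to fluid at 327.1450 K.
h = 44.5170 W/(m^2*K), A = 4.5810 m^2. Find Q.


dT = 51.1810 K
Q = 44.5170 * 4.5810 * 51.1810 = 10437.4630 W

10437.4630 W


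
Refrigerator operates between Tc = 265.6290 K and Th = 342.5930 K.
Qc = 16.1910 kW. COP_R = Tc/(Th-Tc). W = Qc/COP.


COP = 265.6290 / 76.9640 = 3.4513
W = 16.1910 / 3.4513 = 4.6912 kW

COP = 3.4513, W = 4.6912 kW


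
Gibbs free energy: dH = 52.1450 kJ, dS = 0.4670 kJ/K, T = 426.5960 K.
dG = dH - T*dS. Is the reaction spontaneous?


T*dS = 426.5960 * 0.4670 = 199.2203 kJ
dG = 52.1450 - 199.2203 = -147.0753 kJ (spontaneous)

dG = -147.0753 kJ, spontaneous


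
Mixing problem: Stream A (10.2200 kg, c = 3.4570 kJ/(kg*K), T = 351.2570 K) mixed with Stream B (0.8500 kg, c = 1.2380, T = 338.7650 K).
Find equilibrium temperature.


num = 12766.5819
den = 36.3828
Tf = 350.8957 K

350.8957 K


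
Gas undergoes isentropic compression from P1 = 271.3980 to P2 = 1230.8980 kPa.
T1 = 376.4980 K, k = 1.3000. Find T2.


(k-1)/k = 0.2308
(P2/P1)^exp = 1.4175
T2 = 376.4980 * 1.4175 = 533.6903 K

533.6903 K


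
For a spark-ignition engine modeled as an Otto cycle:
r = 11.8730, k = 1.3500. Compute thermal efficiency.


r^(k-1) = 2.3774
eta = 1 - 1/2.3774 = 0.5794 = 57.9367%

57.9367%


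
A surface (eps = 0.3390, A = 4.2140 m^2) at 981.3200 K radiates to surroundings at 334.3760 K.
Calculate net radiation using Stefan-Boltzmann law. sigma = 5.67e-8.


T^4 = 9.2735e+11
Tsurr^4 = 1.2501e+10
Q = 0.3390 * 5.67e-8 * 4.2140 * 9.1485e+11 = 74101.2741 W

74101.2741 W


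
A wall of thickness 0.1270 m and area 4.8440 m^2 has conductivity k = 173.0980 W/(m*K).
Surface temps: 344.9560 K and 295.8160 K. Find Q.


dT = 49.1400 K
Q = 173.0980 * 4.8440 * 49.1400 / 0.1270 = 324434.9372 W

324434.9372 W


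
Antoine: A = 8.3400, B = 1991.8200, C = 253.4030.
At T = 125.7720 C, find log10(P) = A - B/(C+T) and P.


C+T = 379.1750
B/(C+T) = 5.2530
log10(P) = 8.3400 - 5.2530 = 3.0870
P = 10^3.0870 = 1221.6978 mmHg

1221.6978 mmHg


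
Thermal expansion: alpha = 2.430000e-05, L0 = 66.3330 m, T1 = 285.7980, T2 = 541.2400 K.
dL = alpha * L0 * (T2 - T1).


dT = 255.4420 K
dL = 2.430000e-05 * 66.3330 * 255.4420 = 0.411745 m
L_final = 66.744745 m

dL = 0.411745 m


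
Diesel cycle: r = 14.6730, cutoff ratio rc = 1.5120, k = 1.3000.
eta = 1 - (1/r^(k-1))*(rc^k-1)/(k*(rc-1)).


r^(k-1) = 2.2385
rc^k = 1.7117
eta = 0.5224 = 52.2357%

52.2357%


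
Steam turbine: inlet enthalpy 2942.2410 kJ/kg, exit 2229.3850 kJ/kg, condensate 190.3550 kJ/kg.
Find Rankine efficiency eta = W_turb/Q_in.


W = 712.8560 kJ/kg
Q_in = 2751.8860 kJ/kg
eta = 0.2590 = 25.9043%

eta = 25.9043%


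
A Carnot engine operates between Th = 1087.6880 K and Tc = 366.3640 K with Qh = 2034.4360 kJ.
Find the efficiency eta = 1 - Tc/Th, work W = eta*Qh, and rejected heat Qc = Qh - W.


eta = 1 - 366.3640/1087.6880 = 0.6632
W = 0.6632 * 2034.4360 = 1349.1806 kJ
Qc = 2034.4360 - 1349.1806 = 685.2554 kJ

eta = 66.3172%, W = 1349.1806 kJ, Qc = 685.2554 kJ


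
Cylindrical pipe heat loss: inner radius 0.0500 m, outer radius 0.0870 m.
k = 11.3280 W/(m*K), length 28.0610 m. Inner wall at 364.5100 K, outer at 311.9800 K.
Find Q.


dT = 52.5300 K
ln(ro/ri) = 0.5539
Q = 2*pi*11.3280*28.0610*52.5300 / 0.5539 = 189419.1836 W

189419.1836 W
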